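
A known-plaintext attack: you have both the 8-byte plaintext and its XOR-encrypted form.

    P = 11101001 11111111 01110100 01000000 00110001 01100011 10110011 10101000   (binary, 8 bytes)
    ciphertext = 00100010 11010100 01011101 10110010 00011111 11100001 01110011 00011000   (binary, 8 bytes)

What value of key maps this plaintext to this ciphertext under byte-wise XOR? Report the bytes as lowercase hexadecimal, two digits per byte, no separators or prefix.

Since ciphertext = P ⊕ key, XORing both sides with P gives key = P ⊕ ciphertext.
byte 0: 11101001 XOR 00100010 = 11001011
byte 1: 11111111 XOR 11010100 = 00101011
byte 2: 01110100 XOR 01011101 = 00101001
byte 3: 01000000 XOR 10110010 = 11110010
byte 4: 00110001 XOR 00011111 = 00101110
byte 5: 01100011 XOR 11100001 = 10000010
byte 6: 10110011 XOR 01110011 = 11000000
byte 7: 10101000 XOR 00011000 = 10110000

cb2b29f22e82c0b0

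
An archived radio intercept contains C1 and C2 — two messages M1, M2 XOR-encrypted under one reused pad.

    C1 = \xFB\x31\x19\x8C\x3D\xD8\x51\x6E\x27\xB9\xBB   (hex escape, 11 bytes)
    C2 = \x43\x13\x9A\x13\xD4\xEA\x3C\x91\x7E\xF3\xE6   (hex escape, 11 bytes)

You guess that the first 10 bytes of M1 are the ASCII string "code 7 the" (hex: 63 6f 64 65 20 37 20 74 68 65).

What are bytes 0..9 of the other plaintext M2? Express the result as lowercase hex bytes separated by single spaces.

db 4d e7 fa c9 05 4d 8b 31 2f

First, C1 ⊕ C2 = (M1 ⊕ K) ⊕ (M2 ⊕ K) = M1 ⊕ M2, so the key drops out. Then M2 = (M1 ⊕ M2) ⊕ M1 over the first 10 bytes.
byte 0: (fb ⊕ 43) ⊕ 63 = b8 ⊕ 63 = db
byte 1: (31 ⊕ 13) ⊕ 6f = 22 ⊕ 6f = 4d
byte 2: (19 ⊕ 9a) ⊕ 64 = 83 ⊕ 64 = e7
byte 3: (8c ⊕ 13) ⊕ 65 = 9f ⊕ 65 = fa
byte 4: (3d ⊕ d4) ⊕ 20 = e9 ⊕ 20 = c9
byte 5: (d8 ⊕ ea) ⊕ 37 = 32 ⊕ 37 = 05
byte 6: (51 ⊕ 3c) ⊕ 20 = 6d ⊕ 20 = 4d
byte 7: (6e ⊕ 91) ⊕ 74 = ff ⊕ 74 = 8b
byte 8: (27 ⊕ 7e) ⊕ 68 = 59 ⊕ 68 = 31
byte 9: (b9 ⊕ f3) ⊕ 65 = 4a ⊕ 65 = 2f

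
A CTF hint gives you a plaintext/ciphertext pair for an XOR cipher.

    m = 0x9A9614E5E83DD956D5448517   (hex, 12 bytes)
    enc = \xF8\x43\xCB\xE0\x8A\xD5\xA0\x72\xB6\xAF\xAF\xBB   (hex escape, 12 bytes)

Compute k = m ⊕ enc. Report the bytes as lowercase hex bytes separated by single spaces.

62 d5 df 05 62 e8 79 24 63 eb 2a ac

Since enc = m ⊕ k, XORing both sides with m gives k = m ⊕ enc.
9a xor f8 = 62
96 xor 43 = d5
14 xor cb = df
e5 xor e0 = 05
e8 xor 8a = 62
3d xor d5 = e8
d9 xor a0 = 79
56 xor 72 = 24
d5 xor b6 = 63
44 xor af = eb
85 xor af = 2a
17 xor bb = ac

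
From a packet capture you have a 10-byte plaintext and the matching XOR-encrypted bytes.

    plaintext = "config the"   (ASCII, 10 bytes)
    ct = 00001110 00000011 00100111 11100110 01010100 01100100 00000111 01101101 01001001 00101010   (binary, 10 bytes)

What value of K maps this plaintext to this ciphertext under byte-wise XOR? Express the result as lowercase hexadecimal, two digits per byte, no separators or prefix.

Since ct = plaintext ⊕ K, XORing both sides with plaintext gives K = plaintext ⊕ ct.
 99 ⊕  14 = 109
111 ⊕   3 = 108
110 ⊕  39 =  73
102 ⊕ 230 = 128
105 ⊕  84 =  61
103 ⊕ 100 =   3
 32 ⊕   7 =  39
116 ⊕ 109 =  25
104 ⊕  73 =  33
101 ⊕  42 =  79

6d6c49803d032719214f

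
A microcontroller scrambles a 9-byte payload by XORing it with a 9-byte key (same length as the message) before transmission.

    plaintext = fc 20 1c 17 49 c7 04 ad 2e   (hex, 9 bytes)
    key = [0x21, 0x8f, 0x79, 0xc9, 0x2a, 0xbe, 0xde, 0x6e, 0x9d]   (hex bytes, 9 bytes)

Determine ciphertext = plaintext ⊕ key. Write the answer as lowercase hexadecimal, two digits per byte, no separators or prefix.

ddaf65de6379dac3b3

byte 0: fc xor 21 = dd
byte 1: 20 xor 8f = af
byte 2: 1c xor 79 = 65
byte 3: 17 xor c9 = de
byte 4: 49 xor 2a = 63
byte 5: c7 xor be = 79
byte 6: 04 xor de = da
byte 7: ad xor 6e = c3
byte 8: 2e xor 9d = b3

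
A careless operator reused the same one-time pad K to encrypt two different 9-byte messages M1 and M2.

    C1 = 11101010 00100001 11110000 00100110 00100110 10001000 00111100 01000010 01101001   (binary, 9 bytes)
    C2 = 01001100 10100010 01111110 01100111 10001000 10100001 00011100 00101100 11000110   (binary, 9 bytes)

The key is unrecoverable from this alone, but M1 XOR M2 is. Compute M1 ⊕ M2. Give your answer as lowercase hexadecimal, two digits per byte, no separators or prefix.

C1 ⊕ C2 = (M1 ⊕ K) ⊕ (M2 ⊕ K) = M1 ⊕ M2 — the shared key cancels under XOR.
byte 0: ea ^ 4c = a6
byte 1: 21 ^ a2 = 83
byte 2: f0 ^ 7e = 8e
byte 3: 26 ^ 67 = 41
byte 4: 26 ^ 88 = ae
byte 5: 88 ^ a1 = 29
byte 6: 3c ^ 1c = 20
byte 7: 42 ^ 2c = 6e
byte 8: 69 ^ c6 = af

a6838e41ae29206eaf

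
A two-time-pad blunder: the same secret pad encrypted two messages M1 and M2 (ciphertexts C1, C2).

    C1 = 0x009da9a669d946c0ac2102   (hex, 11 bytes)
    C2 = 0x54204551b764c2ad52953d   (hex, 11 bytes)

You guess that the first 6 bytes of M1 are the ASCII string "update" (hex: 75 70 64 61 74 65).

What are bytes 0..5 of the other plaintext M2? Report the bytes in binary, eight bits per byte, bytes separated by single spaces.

First, C1 ⊕ C2 = (M1 ⊕ K) ⊕ (M2 ⊕ K) = M1 ⊕ M2, so the key drops out. Then M2 = (M1 ⊕ M2) ⊕ M1 over the first 6 bytes.
byte 0: (00 XOR 54) XOR 75 = 54 XOR 75 = 21
byte 1: (9d XOR 20) XOR 70 = bd XOR 70 = cd
byte 2: (a9 XOR 45) XOR 64 = ec XOR 64 = 88
byte 3: (a6 XOR 51) XOR 61 = f7 XOR 61 = 96
byte 4: (69 XOR b7) XOR 74 = de XOR 74 = aa
byte 5: (d9 XOR 64) XOR 65 = bd XOR 65 = d8

00100001 11001101 10001000 10010110 10101010 11011000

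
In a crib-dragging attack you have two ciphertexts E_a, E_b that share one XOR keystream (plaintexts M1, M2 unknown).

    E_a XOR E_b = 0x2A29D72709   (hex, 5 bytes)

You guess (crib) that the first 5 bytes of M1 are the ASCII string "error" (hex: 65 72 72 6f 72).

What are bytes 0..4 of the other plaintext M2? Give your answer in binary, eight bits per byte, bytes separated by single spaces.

Since E_a ⊕ E_b = M1 ⊕ M2, XORing with the guessed M1 bytes yields the corresponding M2 bytes: M2 = (E_a ⊕ E_b) ⊕ M1.
00101010 XOR 01100101 = 01001111
00101001 XOR 01110010 = 01011011
11010111 XOR 01110010 = 10100101
00100111 XOR 01101111 = 01001000
00001001 XOR 01110010 = 01111011

01001111 01011011 10100101 01001000 01111011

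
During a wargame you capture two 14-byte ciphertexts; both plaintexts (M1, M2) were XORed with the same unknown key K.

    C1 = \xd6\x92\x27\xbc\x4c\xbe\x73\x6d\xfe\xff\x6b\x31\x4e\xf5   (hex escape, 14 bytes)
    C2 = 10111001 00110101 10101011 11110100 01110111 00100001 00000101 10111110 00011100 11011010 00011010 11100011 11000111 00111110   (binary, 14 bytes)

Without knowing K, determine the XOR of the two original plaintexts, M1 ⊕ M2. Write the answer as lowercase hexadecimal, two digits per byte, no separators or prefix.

6fa78c483b9f76d3e22571d289cb

C1 ⊕ C2 = (M1 ⊕ K) ⊕ (M2 ⊕ K) = M1 ⊕ M2 — the shared key cancels under XOR.
11010110 xor 10111001 = 01101111
10010010 xor 00110101 = 10100111
00100111 xor 10101011 = 10001100
10111100 xor 11110100 = 01001000
01001100 xor 01110111 = 00111011
10111110 xor 00100001 = 10011111
01110011 xor 00000101 = 01110110
01101101 xor 10111110 = 11010011
11111110 xor 00011100 = 11100010
11111111 xor 11011010 = 00100101
01101011 xor 00011010 = 01110001
00110001 xor 11100011 = 11010010
01001110 xor 11000111 = 10001001
11110101 xor 00111110 = 11001011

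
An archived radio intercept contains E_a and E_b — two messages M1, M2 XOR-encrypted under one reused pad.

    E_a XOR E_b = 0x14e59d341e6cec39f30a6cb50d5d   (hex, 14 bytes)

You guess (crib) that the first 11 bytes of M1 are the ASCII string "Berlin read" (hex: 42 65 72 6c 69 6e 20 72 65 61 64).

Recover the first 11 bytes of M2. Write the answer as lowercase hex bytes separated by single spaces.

Since E_a ⊕ E_b = M1 ⊕ M2, XORing with the guessed M1 bytes yields the corresponding M2 bytes: M2 = (E_a ⊕ E_b) ⊕ M1.
00010100 XOR 01000010 = 01010110
11100101 XOR 01100101 = 10000000
10011101 XOR 01110010 = 11101111
00110100 XOR 01101100 = 01011000
00011110 XOR 01101001 = 01110111
01101100 XOR 01101110 = 00000010
11101100 XOR 00100000 = 11001100
00111001 XOR 01110010 = 01001011
11110011 XOR 01100101 = 10010110
00001010 XOR 01100001 = 01101011
01101100 XOR 01100100 = 00001000

56 80 ef 58 77 02 cc 4b 96 6b 08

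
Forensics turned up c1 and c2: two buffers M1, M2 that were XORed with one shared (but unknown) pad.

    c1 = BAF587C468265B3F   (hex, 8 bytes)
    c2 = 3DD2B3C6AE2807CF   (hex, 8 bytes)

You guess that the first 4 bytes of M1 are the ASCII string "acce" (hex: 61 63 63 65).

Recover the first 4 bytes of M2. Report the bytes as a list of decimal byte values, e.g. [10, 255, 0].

[230, 68, 87, 103]

First, c1 ⊕ c2 = (M1 ⊕ K) ⊕ (M2 ⊕ K) = M1 ⊕ M2, so the key drops out. Then M2 = (M1 ⊕ M2) ⊕ M1 over the first 4 bytes.
byte 0: (ba XOR 3d) XOR 61 = 87 XOR 61 = e6
byte 1: (f5 XOR d2) XOR 63 = 27 XOR 63 = 44
byte 2: (87 XOR b3) XOR 63 = 34 XOR 63 = 57
byte 3: (c4 XOR c6) XOR 65 = 02 XOR 65 = 67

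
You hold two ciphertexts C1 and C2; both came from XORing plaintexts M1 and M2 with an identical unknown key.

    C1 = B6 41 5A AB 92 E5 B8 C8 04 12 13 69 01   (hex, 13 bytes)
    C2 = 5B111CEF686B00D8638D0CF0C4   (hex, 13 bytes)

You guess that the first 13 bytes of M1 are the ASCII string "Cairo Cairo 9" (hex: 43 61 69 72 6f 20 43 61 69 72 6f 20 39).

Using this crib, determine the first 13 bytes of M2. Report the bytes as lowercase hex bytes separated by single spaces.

ae 31 2f 36 95 ae fb 71 0e ed 70 b9 fc

First, C1 ⊕ C2 = (M1 ⊕ K) ⊕ (M2 ⊕ K) = M1 ⊕ M2, so the key drops out. Then M2 = (M1 ⊕ M2) ⊕ M1 over the first 13 bytes.
byte 0: (b6 XOR 5b) XOR 43 = ed XOR 43 = ae
byte 1: (41 XOR 11) XOR 61 = 50 XOR 61 = 31
byte 2: (5a XOR 1c) XOR 69 = 46 XOR 69 = 2f
byte 3: (ab XOR ef) XOR 72 = 44 XOR 72 = 36
byte 4: (92 XOR 68) XOR 6f = fa XOR 6f = 95
byte 5: (e5 XOR 6b) XOR 20 = 8e XOR 20 = ae
byte 6: (b8 XOR 00) XOR 43 = b8 XOR 43 = fb
byte 7: (c8 XOR d8) XOR 61 = 10 XOR 61 = 71
byte 8: (04 XOR 63) XOR 69 = 67 XOR 69 = 0e
byte 9: (12 XOR 8d) XOR 72 = 9f XOR 72 = ed
byte 10: (13 XOR 0c) XOR 6f = 1f XOR 6f = 70
byte 11: (69 XOR f0) XOR 20 = 99 XOR 20 = b9
byte 12: (01 XOR c4) XOR 39 = c5 XOR 39 = fc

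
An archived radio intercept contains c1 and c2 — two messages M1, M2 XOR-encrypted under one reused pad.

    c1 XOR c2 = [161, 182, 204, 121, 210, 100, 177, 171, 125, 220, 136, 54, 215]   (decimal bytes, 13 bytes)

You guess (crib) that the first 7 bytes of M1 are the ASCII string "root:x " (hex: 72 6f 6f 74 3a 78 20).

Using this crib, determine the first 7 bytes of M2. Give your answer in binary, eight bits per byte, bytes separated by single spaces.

Since c1 ⊕ c2 = M1 ⊕ M2, XORing with the guessed M1 bytes yields the corresponding M2 bytes: M2 = (c1 ⊕ c2) ⊕ M1.
161 ^ 114 = 211
182 ^ 111 = 217
204 ^ 111 = 163
121 ^ 116 =  13
210 ^  58 = 232
100 ^ 120 =  28
177 ^  32 = 145

11010011 11011001 10100011 00001101 11101000 00011100 10010001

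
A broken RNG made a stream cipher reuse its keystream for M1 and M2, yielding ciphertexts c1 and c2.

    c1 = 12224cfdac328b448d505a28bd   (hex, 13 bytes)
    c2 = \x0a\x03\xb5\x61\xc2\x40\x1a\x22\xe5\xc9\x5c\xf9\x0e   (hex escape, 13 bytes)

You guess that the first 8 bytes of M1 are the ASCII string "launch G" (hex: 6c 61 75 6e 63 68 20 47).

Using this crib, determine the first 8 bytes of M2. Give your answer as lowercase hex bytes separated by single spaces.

First, c1 ⊕ c2 = (M1 ⊕ K) ⊕ (M2 ⊕ K) = M1 ⊕ M2, so the key drops out. Then M2 = (M1 ⊕ M2) ⊕ M1 over the first 8 bytes.
byte 0: (12 xor 0a) xor 6c = 18 xor 6c = 74
byte 1: (22 xor 03) xor 61 = 21 xor 61 = 40
byte 2: (4c xor b5) xor 75 = f9 xor 75 = 8c
byte 3: (fd xor 61) xor 6e = 9c xor 6e = f2
byte 4: (ac xor c2) xor 63 = 6e xor 63 = 0d
byte 5: (32 xor 40) xor 68 = 72 xor 68 = 1a
byte 6: (8b xor 1a) xor 20 = 91 xor 20 = b1
byte 7: (44 xor 22) xor 47 = 66 xor 47 = 21

74 40 8c f2 0d 1a b1 21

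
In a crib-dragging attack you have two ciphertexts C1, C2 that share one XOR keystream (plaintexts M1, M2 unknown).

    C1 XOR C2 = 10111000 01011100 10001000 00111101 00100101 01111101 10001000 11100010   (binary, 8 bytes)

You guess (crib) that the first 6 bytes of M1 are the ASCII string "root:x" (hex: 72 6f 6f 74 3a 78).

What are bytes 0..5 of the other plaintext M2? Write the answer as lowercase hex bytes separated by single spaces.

ca 33 e7 49 1f 05

Since C1 ⊕ C2 = M1 ⊕ M2, XORing with the guessed M1 bytes yields the corresponding M2 bytes: M2 = (C1 ⊕ C2) ⊕ M1.
184 XOR 114 = 202
 92 XOR 111 =  51
136 XOR 111 = 231
 61 XOR 116 =  73
 37 XOR  58 =  31
125 XOR 120 =   5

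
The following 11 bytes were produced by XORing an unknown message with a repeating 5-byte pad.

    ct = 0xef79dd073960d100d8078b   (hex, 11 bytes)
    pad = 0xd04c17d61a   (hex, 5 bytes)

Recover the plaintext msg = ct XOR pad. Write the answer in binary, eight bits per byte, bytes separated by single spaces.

00111111 00110101 11001010 11010001 00100011 10110000 10011101 00010111 00001110 00011101 01011011

The 5-byte key repeats, so the effective keystream is d0 4c 17 d6 1a d0 4c 17 d6 1a d0.
byte 0: 239 ⊕ 208 =  63
byte 1: 121 ⊕  76 =  53
byte 2: 221 ⊕  23 = 202
byte 3:   7 ⊕ 214 = 209
byte 4:  57 ⊕  26 =  35
byte 5:  96 ⊕ 208 = 176
byte 6: 209 ⊕  76 = 157
byte 7:   0 ⊕  23 =  23
byte 8: 216 ⊕ 214 =  14
byte 9:   7 ⊕  26 =  29
byte 10: 139 ⊕ 208 =  91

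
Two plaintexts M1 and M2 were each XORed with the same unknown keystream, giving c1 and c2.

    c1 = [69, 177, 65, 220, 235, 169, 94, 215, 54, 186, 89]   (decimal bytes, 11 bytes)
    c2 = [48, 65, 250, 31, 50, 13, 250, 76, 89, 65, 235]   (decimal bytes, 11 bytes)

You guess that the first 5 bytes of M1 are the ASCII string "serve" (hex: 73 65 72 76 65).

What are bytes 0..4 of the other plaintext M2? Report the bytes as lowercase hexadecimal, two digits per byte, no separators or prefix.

First, c1 ⊕ c2 = (M1 ⊕ K) ⊕ (M2 ⊕ K) = M1 ⊕ M2, so the key drops out. Then M2 = (M1 ⊕ M2) ⊕ M1 over the first 5 bytes.
byte 0: (45 xor 30) xor 73 = 75 xor 73 = 06
byte 1: (b1 xor 41) xor 65 = f0 xor 65 = 95
byte 2: (41 xor fa) xor 72 = bb xor 72 = c9
byte 3: (dc xor 1f) xor 76 = c3 xor 76 = b5
byte 4: (eb xor 32) xor 65 = d9 xor 65 = bc

0695c9b5bc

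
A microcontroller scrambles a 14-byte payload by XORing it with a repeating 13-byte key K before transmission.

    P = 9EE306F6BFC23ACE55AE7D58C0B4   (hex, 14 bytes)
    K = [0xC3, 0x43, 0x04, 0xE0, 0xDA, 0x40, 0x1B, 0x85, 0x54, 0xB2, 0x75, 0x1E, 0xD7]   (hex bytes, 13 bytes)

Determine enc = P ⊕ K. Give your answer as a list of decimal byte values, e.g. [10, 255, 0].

The 13-byte key repeats, so the effective keystream is c3 43 04 e0 da 40 1b 85 54 b2 75 1e d7 c3.
byte 0: 9e xor c3 = 5d
byte 1: e3 xor 43 = a0
byte 2: 06 xor 04 = 02
byte 3: f6 xor e0 = 16
byte 4: bf xor da = 65
byte 5: c2 xor 40 = 82
byte 6: 3a xor 1b = 21
byte 7: ce xor 85 = 4b
byte 8: 55 xor 54 = 01
byte 9: ae xor b2 = 1c
byte 10: 7d xor 75 = 08
byte 11: 58 xor 1e = 46
byte 12: c0 xor d7 = 17
byte 13: b4 xor c3 = 77

[93, 160, 2, 22, 101, 130, 33, 75, 1, 28, 8, 70, 23, 119]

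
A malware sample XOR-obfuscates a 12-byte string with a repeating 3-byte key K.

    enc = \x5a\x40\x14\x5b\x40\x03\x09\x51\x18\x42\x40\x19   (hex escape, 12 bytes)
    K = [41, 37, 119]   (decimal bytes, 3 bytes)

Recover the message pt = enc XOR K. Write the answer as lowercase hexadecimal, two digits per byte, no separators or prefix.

73656372657420746f6b656e

The 3-byte key repeats, so the effective keystream is 29 25 77 29 25 77 29 25 77 29 25 77.
byte 0:  90 ⊕  41 = 115
byte 1:  64 ⊕  37 = 101
byte 2:  20 ⊕ 119 =  99
byte 3:  91 ⊕  41 = 114
byte 4:  64 ⊕  37 = 101
byte 5:   3 ⊕ 119 = 116
byte 6:   9 ⊕  41 =  32
byte 7:  81 ⊕  37 = 116
byte 8:  24 ⊕ 119 = 111
byte 9:  66 ⊕  41 = 107
byte 10:  64 ⊕  37 = 101
byte 11:  25 ⊕ 119 = 110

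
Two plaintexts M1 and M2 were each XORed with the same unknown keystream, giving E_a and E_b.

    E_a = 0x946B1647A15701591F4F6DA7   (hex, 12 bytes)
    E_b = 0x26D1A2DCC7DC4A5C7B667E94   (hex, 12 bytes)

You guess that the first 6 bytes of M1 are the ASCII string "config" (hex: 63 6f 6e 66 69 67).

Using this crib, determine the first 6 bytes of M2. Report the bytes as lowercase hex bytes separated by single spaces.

First, E_a ⊕ E_b = (M1 ⊕ K) ⊕ (M2 ⊕ K) = M1 ⊕ M2, so the key drops out. Then M2 = (M1 ⊕ M2) ⊕ M1 over the first 6 bytes.
byte 0: (94 ^ 26) ^ 63 = b2 ^ 63 = d1
byte 1: (6b ^ d1) ^ 6f = ba ^ 6f = d5
byte 2: (16 ^ a2) ^ 6e = b4 ^ 6e = da
byte 3: (47 ^ dc) ^ 66 = 9b ^ 66 = fd
byte 4: (a1 ^ c7) ^ 69 = 66 ^ 69 = 0f
byte 5: (57 ^ dc) ^ 67 = 8b ^ 67 = ec

d1 d5 da fd 0f ec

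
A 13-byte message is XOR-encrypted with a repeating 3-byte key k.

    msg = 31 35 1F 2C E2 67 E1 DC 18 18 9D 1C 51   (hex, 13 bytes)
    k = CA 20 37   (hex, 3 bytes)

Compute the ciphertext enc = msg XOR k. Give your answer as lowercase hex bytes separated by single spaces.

fb 15 28 e6 c2 50 2b fc 2f d2 bd 2b 9b

The 3-byte key repeats, so the effective keystream is ca 20 37 ca 20 37 ca 20 37 ca 20 37 ca.
byte 0: 31 XOR ca = fb
byte 1: 35 XOR 20 = 15
byte 2: 1f XOR 37 = 28
byte 3: 2c XOR ca = e6
byte 4: e2 XOR 20 = c2
byte 5: 67 XOR 37 = 50
byte 6: e1 XOR ca = 2b
byte 7: dc XOR 20 = fc
byte 8: 18 XOR 37 = 2f
byte 9: 18 XOR ca = d2
byte 10: 9d XOR 20 = bd
byte 11: 1c XOR 37 = 2b
byte 12: 51 XOR ca = 9b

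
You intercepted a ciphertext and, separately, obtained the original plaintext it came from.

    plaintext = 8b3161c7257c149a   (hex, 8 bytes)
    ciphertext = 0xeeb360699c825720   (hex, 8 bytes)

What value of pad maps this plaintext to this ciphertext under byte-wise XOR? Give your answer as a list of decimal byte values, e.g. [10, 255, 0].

[101, 130, 1, 174, 185, 254, 67, 186]

Since ciphertext = plaintext ⊕ pad, XORing both sides with plaintext gives pad = plaintext ⊕ ciphertext.
139 ^ 238 = 101
 49 ^ 179 = 130
 97 ^  96 =   1
199 ^ 105 = 174
 37 ^ 156 = 185
124 ^ 130 = 254
 20 ^  87 =  67
154 ^  32 = 186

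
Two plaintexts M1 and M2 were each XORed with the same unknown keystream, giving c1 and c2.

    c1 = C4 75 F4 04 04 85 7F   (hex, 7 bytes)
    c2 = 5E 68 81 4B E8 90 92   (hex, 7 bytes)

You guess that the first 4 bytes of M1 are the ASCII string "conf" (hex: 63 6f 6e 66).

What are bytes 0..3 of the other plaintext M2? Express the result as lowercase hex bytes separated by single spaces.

First, c1 ⊕ c2 = (M1 ⊕ K) ⊕ (M2 ⊕ K) = M1 ⊕ M2, so the key drops out. Then M2 = (M1 ⊕ M2) ⊕ M1 over the first 4 bytes.
byte 0: (c4 xor 5e) xor 63 = 9a xor 63 = f9
byte 1: (75 xor 68) xor 6f = 1d xor 6f = 72
byte 2: (f4 xor 81) xor 6e = 75 xor 6e = 1b
byte 3: (04 xor 4b) xor 66 = 4f xor 66 = 29

f9 72 1b 29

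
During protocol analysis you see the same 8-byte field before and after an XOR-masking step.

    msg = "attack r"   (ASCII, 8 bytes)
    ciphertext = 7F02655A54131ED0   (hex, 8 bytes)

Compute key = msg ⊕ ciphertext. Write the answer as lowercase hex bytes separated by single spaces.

Since ciphertext = msg ⊕ key, XORing both sides with msg gives key = msg ⊕ ciphertext.
byte 0: 61 XOR 7f = 1e
byte 1: 74 XOR 02 = 76
byte 2: 74 XOR 65 = 11
byte 3: 61 XOR 5a = 3b
byte 4: 63 XOR 54 = 37
byte 5: 6b XOR 13 = 78
byte 6: 20 XOR 1e = 3e
byte 7: 72 XOR d0 = a2

1e 76 11 3b 37 78 3e a2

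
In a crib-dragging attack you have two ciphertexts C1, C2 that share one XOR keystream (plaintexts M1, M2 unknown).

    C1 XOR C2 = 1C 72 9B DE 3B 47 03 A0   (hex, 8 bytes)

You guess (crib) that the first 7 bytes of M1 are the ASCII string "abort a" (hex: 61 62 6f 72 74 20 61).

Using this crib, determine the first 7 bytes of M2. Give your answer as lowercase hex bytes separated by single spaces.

Since C1 ⊕ C2 = M1 ⊕ M2, XORing with the guessed M1 bytes yields the corresponding M2 bytes: M2 = (C1 ⊕ C2) ⊕ M1.
1c xor 61 = 7d
72 xor 62 = 10
9b xor 6f = f4
de xor 72 = ac
3b xor 74 = 4f
47 xor 20 = 67
03 xor 61 = 62

7d 10 f4 ac 4f 67 62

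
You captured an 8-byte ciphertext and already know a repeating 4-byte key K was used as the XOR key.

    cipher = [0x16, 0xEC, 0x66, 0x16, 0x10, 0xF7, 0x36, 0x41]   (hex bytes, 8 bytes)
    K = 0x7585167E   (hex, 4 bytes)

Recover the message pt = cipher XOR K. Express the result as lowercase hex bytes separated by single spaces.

The 4-byte key repeats, so the effective keystream is 75 85 16 7e 75 85 16 7e.
byte 0: 00010110 ^ 01110101 = 01100011
byte 1: 11101100 ^ 10000101 = 01101001
byte 2: 01100110 ^ 00010110 = 01110000
byte 3: 00010110 ^ 01111110 = 01101000
byte 4: 00010000 ^ 01110101 = 01100101
byte 5: 11110111 ^ 10000101 = 01110010
byte 6: 00110110 ^ 00010110 = 00100000
byte 7: 01000001 ^ 01111110 = 00111111

63 69 70 68 65 72 20 3f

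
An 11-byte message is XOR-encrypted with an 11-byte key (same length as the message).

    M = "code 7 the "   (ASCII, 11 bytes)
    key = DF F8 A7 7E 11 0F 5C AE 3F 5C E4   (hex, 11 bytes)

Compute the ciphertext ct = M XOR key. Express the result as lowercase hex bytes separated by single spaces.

bc 97 c3 1b 31 38 7c da 57 39 c4

01100011 XOR 11011111 = 10111100
01101111 XOR 11111000 = 10010111
01100100 XOR 10100111 = 11000011
01100101 XOR 01111110 = 00011011
00100000 XOR 00010001 = 00110001
00110111 XOR 00001111 = 00111000
00100000 XOR 01011100 = 01111100
01110100 XOR 10101110 = 11011010
01101000 XOR 00111111 = 01010111
01100101 XOR 01011100 = 00111001
00100000 XOR 11100100 = 11000100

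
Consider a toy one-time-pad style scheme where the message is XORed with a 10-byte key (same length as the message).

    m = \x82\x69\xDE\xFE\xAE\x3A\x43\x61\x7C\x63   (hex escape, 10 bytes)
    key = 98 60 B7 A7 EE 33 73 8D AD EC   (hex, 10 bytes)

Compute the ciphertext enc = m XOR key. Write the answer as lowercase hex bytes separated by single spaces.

1a 09 69 59 40 09 30 ec d1 8f

XOR is its own inverse, so applying the key byte-wise gives the result directly.
byte 0: 82 ⊕ 98 = 1a
byte 1: 69 ⊕ 60 = 09
byte 2: de ⊕ b7 = 69
byte 3: fe ⊕ a7 = 59
byte 4: ae ⊕ ee = 40
byte 5: 3a ⊕ 33 = 09
byte 6: 43 ⊕ 73 = 30
byte 7: 61 ⊕ 8d = ec
byte 8: 7c ⊕ ad = d1
byte 9: 63 ⊕ ec = 8f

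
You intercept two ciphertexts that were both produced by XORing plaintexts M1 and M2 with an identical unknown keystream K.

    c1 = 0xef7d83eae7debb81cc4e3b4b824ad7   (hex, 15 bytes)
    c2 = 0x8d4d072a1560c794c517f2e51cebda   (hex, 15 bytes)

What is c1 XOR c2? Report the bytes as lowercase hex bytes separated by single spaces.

62 30 84 c0 f2 be 7c 15 09 59 c9 ae 9e a1 0d

c1 ⊕ c2 = (M1 ⊕ K) ⊕ (M2 ⊕ K) = M1 ⊕ M2 — the shared key cancels under XOR.
byte 0: ef XOR 8d = 62
byte 1: 7d XOR 4d = 30
byte 2: 83 XOR 07 = 84
byte 3: ea XOR 2a = c0
byte 4: e7 XOR 15 = f2
byte 5: de XOR 60 = be
byte 6: bb XOR c7 = 7c
byte 7: 81 XOR 94 = 15
byte 8: cc XOR c5 = 09
byte 9: 4e XOR 17 = 59
byte 10: 3b XOR f2 = c9
byte 11: 4b XOR e5 = ae
byte 12: 82 XOR 1c = 9e
byte 13: 4a XOR eb = a1
byte 14: d7 XOR da = 0d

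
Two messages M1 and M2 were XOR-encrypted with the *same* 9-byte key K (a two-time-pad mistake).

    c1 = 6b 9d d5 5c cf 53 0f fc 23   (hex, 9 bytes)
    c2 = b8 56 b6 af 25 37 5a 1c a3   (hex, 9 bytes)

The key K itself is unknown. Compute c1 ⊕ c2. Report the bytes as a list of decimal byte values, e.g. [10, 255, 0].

c1 ⊕ c2 = (M1 ⊕ K) ⊕ (M2 ⊕ K) = M1 ⊕ M2 — the shared key cancels under XOR.
6b ⊕ b8 = d3
9d ⊕ 56 = cb
d5 ⊕ b6 = 63
5c ⊕ af = f3
cf ⊕ 25 = ea
53 ⊕ 37 = 64
0f ⊕ 5a = 55
fc ⊕ 1c = e0
23 ⊕ a3 = 80

[211, 203, 99, 243, 234, 100, 85, 224, 128]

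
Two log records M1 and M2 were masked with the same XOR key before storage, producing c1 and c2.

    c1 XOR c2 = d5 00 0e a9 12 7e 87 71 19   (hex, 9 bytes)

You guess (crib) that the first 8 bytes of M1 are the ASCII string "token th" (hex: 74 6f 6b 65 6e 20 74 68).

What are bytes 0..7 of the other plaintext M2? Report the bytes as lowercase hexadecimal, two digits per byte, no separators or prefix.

Since c1 ⊕ c2 = M1 ⊕ M2, XORing with the guessed M1 bytes yields the corresponding M2 bytes: M2 = (c1 ⊕ c2) ⊕ M1.
d5 ^ 74 = a1
00 ^ 6f = 6f
0e ^ 6b = 65
a9 ^ 65 = cc
12 ^ 6e = 7c
7e ^ 20 = 5e
87 ^ 74 = f3
71 ^ 68 = 19

a16f65cc7c5ef319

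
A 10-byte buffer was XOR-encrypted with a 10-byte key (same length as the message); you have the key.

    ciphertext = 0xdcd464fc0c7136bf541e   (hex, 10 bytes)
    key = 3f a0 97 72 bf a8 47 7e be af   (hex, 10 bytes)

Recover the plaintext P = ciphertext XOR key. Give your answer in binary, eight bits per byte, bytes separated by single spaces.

11100011 01110100 11110011 10001110 10110011 11011001 01110001 11000001 11101010 10110001

XOR is its own inverse, so applying the key byte-wise gives the result directly.
byte 0: 11011100 xor 00111111 = 11100011
byte 1: 11010100 xor 10100000 = 01110100
byte 2: 01100100 xor 10010111 = 11110011
byte 3: 11111100 xor 01110010 = 10001110
byte 4: 00001100 xor 10111111 = 10110011
byte 5: 01110001 xor 10101000 = 11011001
byte 6: 00110110 xor 01000111 = 01110001
byte 7: 10111111 xor 01111110 = 11000001
byte 8: 01010100 xor 10111110 = 11101010
byte 9: 00011110 xor 10101111 = 10110001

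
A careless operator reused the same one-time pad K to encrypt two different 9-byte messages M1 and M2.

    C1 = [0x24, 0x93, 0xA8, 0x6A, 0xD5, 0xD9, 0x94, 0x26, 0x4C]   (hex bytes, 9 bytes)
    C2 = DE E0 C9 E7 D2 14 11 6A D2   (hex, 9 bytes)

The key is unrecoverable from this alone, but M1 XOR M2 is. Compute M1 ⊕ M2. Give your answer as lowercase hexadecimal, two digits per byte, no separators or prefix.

C1 ⊕ C2 = (M1 ⊕ K) ⊕ (M2 ⊕ K) = M1 ⊕ M2 — the shared key cancels under XOR.
byte 0: 24 xor de = fa
byte 1: 93 xor e0 = 73
byte 2: a8 xor c9 = 61
byte 3: 6a xor e7 = 8d
byte 4: d5 xor d2 = 07
byte 5: d9 xor 14 = cd
byte 6: 94 xor 11 = 85
byte 7: 26 xor 6a = 4c
byte 8: 4c xor d2 = 9e

fa73618d07cd854c9e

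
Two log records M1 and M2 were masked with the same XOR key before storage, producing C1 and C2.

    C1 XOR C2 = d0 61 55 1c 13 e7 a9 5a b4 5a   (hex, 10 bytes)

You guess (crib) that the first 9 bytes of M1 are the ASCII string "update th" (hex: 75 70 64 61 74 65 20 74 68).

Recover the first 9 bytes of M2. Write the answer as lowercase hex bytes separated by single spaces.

a5 11 31 7d 67 82 89 2e dc

Since C1 ⊕ C2 = M1 ⊕ M2, XORing with the guessed M1 bytes yields the corresponding M2 bytes: M2 = (C1 ⊕ C2) ⊕ M1.
208 xor 117 = 165
 97 xor 112 =  17
 85 xor 100 =  49
 28 xor  97 = 125
 19 xor 116 = 103
231 xor 101 = 130
169 xor  32 = 137
 90 xor 116 =  46
180 xor 104 = 220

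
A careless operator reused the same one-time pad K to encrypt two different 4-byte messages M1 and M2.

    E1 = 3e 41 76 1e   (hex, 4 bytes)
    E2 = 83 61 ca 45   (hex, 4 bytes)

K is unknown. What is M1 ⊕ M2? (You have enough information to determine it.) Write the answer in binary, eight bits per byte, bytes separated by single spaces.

10111101 00100000 10111100 01011011

E1 ⊕ E2 = (M1 ⊕ K) ⊕ (M2 ⊕ K) = M1 ⊕ M2 — the shared key cancels under XOR.
3e ^ 83 = bd
41 ^ 61 = 20
76 ^ ca = bc
1e ^ 45 = 5b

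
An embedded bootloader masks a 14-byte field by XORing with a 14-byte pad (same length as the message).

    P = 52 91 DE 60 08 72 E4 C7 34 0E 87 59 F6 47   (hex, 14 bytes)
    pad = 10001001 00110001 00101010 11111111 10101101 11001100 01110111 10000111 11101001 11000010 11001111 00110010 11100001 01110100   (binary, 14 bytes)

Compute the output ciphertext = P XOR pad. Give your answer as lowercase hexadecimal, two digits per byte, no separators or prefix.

dba0f49fa5be9340ddcc486b1733

XOR is its own inverse, so applying the key byte-wise gives the result directly.
byte 0: 52 XOR 89 = db
byte 1: 91 XOR 31 = a0
byte 2: de XOR 2a = f4
byte 3: 60 XOR ff = 9f
byte 4: 08 XOR ad = a5
byte 5: 72 XOR cc = be
byte 6: e4 XOR 77 = 93
byte 7: c7 XOR 87 = 40
byte 8: 34 XOR e9 = dd
byte 9: 0e XOR c2 = cc
byte 10: 87 XOR cf = 48
byte 11: 59 XOR 32 = 6b
byte 12: f6 XOR e1 = 17
byte 13: 47 XOR 74 = 33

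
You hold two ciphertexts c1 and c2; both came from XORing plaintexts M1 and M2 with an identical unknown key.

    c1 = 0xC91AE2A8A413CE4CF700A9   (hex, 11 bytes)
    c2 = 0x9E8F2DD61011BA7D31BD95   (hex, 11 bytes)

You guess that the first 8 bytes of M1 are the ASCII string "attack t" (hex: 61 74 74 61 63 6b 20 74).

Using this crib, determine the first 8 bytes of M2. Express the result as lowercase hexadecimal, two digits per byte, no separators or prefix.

36e1bb1fd7695445

First, c1 ⊕ c2 = (M1 ⊕ K) ⊕ (M2 ⊕ K) = M1 ⊕ M2, so the key drops out. Then M2 = (M1 ⊕ M2) ⊕ M1 over the first 8 bytes.
byte 0: (c9 xor 9e) xor 61 = 57 xor 61 = 36
byte 1: (1a xor 8f) xor 74 = 95 xor 74 = e1
byte 2: (e2 xor 2d) xor 74 = cf xor 74 = bb
byte 3: (a8 xor d6) xor 61 = 7e xor 61 = 1f
byte 4: (a4 xor 10) xor 63 = b4 xor 63 = d7
byte 5: (13 xor 11) xor 6b = 02 xor 6b = 69
byte 6: (ce xor ba) xor 20 = 74 xor 20 = 54
byte 7: (4c xor 7d) xor 74 = 31 xor 74 = 45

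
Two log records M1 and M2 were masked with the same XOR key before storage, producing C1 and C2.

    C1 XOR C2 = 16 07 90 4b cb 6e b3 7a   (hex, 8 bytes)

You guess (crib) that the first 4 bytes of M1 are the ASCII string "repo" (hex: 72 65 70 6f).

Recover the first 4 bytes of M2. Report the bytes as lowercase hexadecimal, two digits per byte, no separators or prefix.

6462e024

Since C1 ⊕ C2 = M1 ⊕ M2, XORing with the guessed M1 bytes yields the corresponding M2 bytes: M2 = (C1 ⊕ C2) ⊕ M1.
byte 0:  22 ^ 114 = 100
byte 1:   7 ^ 101 =  98
byte 2: 144 ^ 112 = 224
byte 3:  75 ^ 111 =  36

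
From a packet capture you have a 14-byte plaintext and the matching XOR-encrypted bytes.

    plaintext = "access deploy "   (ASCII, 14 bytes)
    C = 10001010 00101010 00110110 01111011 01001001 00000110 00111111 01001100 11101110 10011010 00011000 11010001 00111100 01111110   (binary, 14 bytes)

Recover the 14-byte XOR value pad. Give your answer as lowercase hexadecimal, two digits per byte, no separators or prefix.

eb49551e3a751f288bea74be455e

Since C = plaintext ⊕ pad, XORing both sides with plaintext gives pad = plaintext ⊕ C.
byte 0: 61 xor 8a = eb
byte 1: 63 xor 2a = 49
byte 2: 63 xor 36 = 55
byte 3: 65 xor 7b = 1e
byte 4: 73 xor 49 = 3a
byte 5: 73 xor 06 = 75
byte 6: 20 xor 3f = 1f
byte 7: 64 xor 4c = 28
byte 8: 65 xor ee = 8b
byte 9: 70 xor 9a = ea
byte 10: 6c xor 18 = 74
byte 11: 6f xor d1 = be
byte 12: 79 xor 3c = 45
byte 13: 20 xor 7e = 5e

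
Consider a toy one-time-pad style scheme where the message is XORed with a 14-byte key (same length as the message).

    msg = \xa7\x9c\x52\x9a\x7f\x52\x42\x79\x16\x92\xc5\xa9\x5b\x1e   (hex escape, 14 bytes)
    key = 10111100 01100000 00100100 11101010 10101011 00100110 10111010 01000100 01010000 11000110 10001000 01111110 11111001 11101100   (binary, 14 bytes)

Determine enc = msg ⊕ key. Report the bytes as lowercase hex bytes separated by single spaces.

a7 xor bc = 1b
9c xor 60 = fc
52 xor 24 = 76
9a xor ea = 70
7f xor ab = d4
52 xor 26 = 74
42 xor ba = f8
79 xor 44 = 3d
16 xor 50 = 46
92 xor c6 = 54
c5 xor 88 = 4d
a9 xor 7e = d7
5b xor f9 = a2
1e xor ec = f2

1b fc 76 70 d4 74 f8 3d 46 54 4d d7 a2 f2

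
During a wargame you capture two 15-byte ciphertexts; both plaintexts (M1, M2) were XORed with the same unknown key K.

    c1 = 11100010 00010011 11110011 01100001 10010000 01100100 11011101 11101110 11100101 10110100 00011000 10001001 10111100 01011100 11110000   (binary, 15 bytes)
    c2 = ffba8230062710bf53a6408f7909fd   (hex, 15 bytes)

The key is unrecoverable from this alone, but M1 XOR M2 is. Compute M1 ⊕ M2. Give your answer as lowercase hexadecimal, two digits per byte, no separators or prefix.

c1 ⊕ c2 = (M1 ⊕ K) ⊕ (M2 ⊕ K) = M1 ⊕ M2 — the shared key cancels under XOR.
226 ^ 255 =  29
 19 ^ 186 = 169
243 ^ 130 = 113
 97 ^  48 =  81
144 ^   6 = 150
100 ^  39 =  67
221 ^  16 = 205
238 ^ 191 =  81
229 ^  83 = 182
180 ^ 166 =  18
 24 ^  64 =  88
137 ^ 143 =   6
188 ^ 121 = 197
 92 ^   9 =  85
240 ^ 253 =  13

1da971519643cd51b6125806c5550d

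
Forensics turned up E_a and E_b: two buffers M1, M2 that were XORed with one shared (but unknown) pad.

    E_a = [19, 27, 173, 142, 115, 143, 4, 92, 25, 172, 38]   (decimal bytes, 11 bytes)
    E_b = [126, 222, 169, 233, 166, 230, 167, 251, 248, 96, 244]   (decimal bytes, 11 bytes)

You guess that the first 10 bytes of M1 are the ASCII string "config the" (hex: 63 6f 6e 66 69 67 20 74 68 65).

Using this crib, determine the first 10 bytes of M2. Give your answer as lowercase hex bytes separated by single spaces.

0e aa 6a 01 bc 0e 83 d3 89 a9

First, E_a ⊕ E_b = (M1 ⊕ K) ⊕ (M2 ⊕ K) = M1 ⊕ M2, so the key drops out. Then M2 = (M1 ⊕ M2) ⊕ M1 over the first 10 bytes.
byte 0: (13 ^ 7e) ^ 63 = 6d ^ 63 = 0e
byte 1: (1b ^ de) ^ 6f = c5 ^ 6f = aa
byte 2: (ad ^ a9) ^ 6e = 04 ^ 6e = 6a
byte 3: (8e ^ e9) ^ 66 = 67 ^ 66 = 01
byte 4: (73 ^ a6) ^ 69 = d5 ^ 69 = bc
byte 5: (8f ^ e6) ^ 67 = 69 ^ 67 = 0e
byte 6: (04 ^ a7) ^ 20 = a3 ^ 20 = 83
byte 7: (5c ^ fb) ^ 74 = a7 ^ 74 = d3
byte 8: (19 ^ f8) ^ 68 = e1 ^ 68 = 89
byte 9: (ac ^ 60) ^ 65 = cc ^ 65 = a9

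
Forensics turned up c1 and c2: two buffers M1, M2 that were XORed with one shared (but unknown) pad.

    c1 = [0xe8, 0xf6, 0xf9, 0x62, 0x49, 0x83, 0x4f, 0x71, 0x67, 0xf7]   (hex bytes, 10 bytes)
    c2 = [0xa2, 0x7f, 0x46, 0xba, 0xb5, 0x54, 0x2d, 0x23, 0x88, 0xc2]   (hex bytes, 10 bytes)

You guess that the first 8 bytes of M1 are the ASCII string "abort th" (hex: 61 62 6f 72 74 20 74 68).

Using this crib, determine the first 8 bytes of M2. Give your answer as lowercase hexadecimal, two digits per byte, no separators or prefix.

First, c1 ⊕ c2 = (M1 ⊕ K) ⊕ (M2 ⊕ K) = M1 ⊕ M2, so the key drops out. Then M2 = (M1 ⊕ M2) ⊕ M1 over the first 8 bytes.
byte 0: (e8 XOR a2) XOR 61 = 4a XOR 61 = 2b
byte 1: (f6 XOR 7f) XOR 62 = 89 XOR 62 = eb
byte 2: (f9 XOR 46) XOR 6f = bf XOR 6f = d0
byte 3: (62 XOR ba) XOR 72 = d8 XOR 72 = aa
byte 4: (49 XOR b5) XOR 74 = fc XOR 74 = 88
byte 5: (83 XOR 54) XOR 20 = d7 XOR 20 = f7
byte 6: (4f XOR 2d) XOR 74 = 62 XOR 74 = 16
byte 7: (71 XOR 23) XOR 68 = 52 XOR 68 = 3a

2bebd0aa88f7163a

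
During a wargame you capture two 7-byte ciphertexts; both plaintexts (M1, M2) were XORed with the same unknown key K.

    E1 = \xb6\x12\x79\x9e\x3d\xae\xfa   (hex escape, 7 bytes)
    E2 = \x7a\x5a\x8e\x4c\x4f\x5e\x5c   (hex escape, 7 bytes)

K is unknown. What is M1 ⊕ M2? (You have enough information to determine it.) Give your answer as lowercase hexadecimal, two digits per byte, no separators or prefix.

E1 ⊕ E2 = (M1 ⊕ K) ⊕ (M2 ⊕ K) = M1 ⊕ M2 — the shared key cancels under XOR.
10110110 XOR 01111010 = 11001100
00010010 XOR 01011010 = 01001000
01111001 XOR 10001110 = 11110111
10011110 XOR 01001100 = 11010010
00111101 XOR 01001111 = 01110010
10101110 XOR 01011110 = 11110000
11111010 XOR 01011100 = 10100110

cc48f7d272f0a6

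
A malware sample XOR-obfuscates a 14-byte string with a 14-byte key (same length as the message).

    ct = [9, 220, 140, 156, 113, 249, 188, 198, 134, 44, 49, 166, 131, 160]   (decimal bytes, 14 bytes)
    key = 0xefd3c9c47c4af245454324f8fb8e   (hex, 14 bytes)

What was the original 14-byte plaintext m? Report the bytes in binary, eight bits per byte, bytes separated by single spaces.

byte 0: 09 ^ ef = e6
byte 1: dc ^ d3 = 0f
byte 2: 8c ^ c9 = 45
byte 3: 9c ^ c4 = 58
byte 4: 71 ^ 7c = 0d
byte 5: f9 ^ 4a = b3
byte 6: bc ^ f2 = 4e
byte 7: c6 ^ 45 = 83
byte 8: 86 ^ 45 = c3
byte 9: 2c ^ 43 = 6f
byte 10: 31 ^ 24 = 15
byte 11: a6 ^ f8 = 5e
byte 12: 83 ^ fb = 78
byte 13: a0 ^ 8e = 2e

11100110 00001111 01000101 01011000 00001101 10110011 01001110 10000011 11000011 01101111 00010101 01011110 01111000 00101110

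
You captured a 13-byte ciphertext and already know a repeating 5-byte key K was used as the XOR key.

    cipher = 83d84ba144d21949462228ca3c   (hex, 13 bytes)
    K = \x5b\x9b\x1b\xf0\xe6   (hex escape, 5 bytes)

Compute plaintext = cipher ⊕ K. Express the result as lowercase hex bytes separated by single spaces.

The 5-byte key repeats, so the effective keystream is 5b 9b 1b f0 e6 5b 9b 1b f0 e6 5b 9b 1b.
byte 0: 10000011 ^ 01011011 = 11011000
byte 1: 11011000 ^ 10011011 = 01000011
byte 2: 01001011 ^ 00011011 = 01010000
byte 3: 10100001 ^ 11110000 = 01010001
byte 4: 01000100 ^ 11100110 = 10100010
byte 5: 11010010 ^ 01011011 = 10001001
byte 6: 00011001 ^ 10011011 = 10000010
byte 7: 01001001 ^ 00011011 = 01010010
byte 8: 01000110 ^ 11110000 = 10110110
byte 9: 00100010 ^ 11100110 = 11000100
byte 10: 00101000 ^ 01011011 = 01110011
byte 11: 11001010 ^ 10011011 = 01010001
byte 12: 00111100 ^ 00011011 = 00100111

d8 43 50 51 a2 89 82 52 b6 c4 73 51 27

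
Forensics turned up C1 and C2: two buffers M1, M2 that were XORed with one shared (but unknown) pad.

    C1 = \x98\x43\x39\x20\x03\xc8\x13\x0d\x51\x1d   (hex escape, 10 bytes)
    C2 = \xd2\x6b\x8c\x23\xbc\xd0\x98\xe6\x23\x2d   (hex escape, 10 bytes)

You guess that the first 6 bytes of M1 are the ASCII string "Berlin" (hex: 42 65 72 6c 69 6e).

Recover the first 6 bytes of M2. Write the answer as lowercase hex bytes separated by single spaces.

First, C1 ⊕ C2 = (M1 ⊕ K) ⊕ (M2 ⊕ K) = M1 ⊕ M2, so the key drops out. Then M2 = (M1 ⊕ M2) ⊕ M1 over the first 6 bytes.
byte 0: (98 ⊕ d2) ⊕ 42 = 4a ⊕ 42 = 08
byte 1: (43 ⊕ 6b) ⊕ 65 = 28 ⊕ 65 = 4d
byte 2: (39 ⊕ 8c) ⊕ 72 = b5 ⊕ 72 = c7
byte 3: (20 ⊕ 23) ⊕ 6c = 03 ⊕ 6c = 6f
byte 4: (03 ⊕ bc) ⊕ 69 = bf ⊕ 69 = d6
byte 5: (c8 ⊕ d0) ⊕ 6e = 18 ⊕ 6e = 76

08 4d c7 6f d6 76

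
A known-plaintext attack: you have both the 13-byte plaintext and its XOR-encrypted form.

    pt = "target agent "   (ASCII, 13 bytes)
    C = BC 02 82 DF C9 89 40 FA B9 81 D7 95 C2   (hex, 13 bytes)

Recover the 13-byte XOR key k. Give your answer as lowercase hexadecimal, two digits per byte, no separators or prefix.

c863f0b8acfd609bdee4b9e1e2

Since C = pt ⊕ k, XORing both sides with pt gives k = pt ⊕ C.
74 ⊕ bc = c8
61 ⊕ 02 = 63
72 ⊕ 82 = f0
67 ⊕ df = b8
65 ⊕ c9 = ac
74 ⊕ 89 = fd
20 ⊕ 40 = 60
61 ⊕ fa = 9b
67 ⊕ b9 = de
65 ⊕ 81 = e4
6e ⊕ d7 = b9
74 ⊕ 95 = e1
20 ⊕ c2 = e2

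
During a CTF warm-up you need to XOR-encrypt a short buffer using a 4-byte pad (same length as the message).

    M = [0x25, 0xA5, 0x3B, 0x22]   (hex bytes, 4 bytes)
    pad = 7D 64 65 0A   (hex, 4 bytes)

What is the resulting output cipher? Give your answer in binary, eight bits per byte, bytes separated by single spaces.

XOR is its own inverse, so applying the key byte-wise gives the result directly.
 37 ^ 125 =  88
165 ^ 100 = 193
 59 ^ 101 =  94
 34 ^  10 =  40

01011000 11000001 01011110 00101000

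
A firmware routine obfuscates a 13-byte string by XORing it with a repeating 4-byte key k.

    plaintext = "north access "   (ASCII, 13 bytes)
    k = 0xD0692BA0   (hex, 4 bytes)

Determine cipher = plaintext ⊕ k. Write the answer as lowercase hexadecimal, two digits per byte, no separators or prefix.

The 4-byte key repeats, so the effective keystream is d0 69 2b a0 d0 69 2b a0 d0 69 2b a0 d0.
byte 0: 6e ⊕ d0 = be
byte 1: 6f ⊕ 69 = 06
byte 2: 72 ⊕ 2b = 59
byte 3: 74 ⊕ a0 = d4
byte 4: 68 ⊕ d0 = b8
byte 5: 20 ⊕ 69 = 49
byte 6: 61 ⊕ 2b = 4a
byte 7: 63 ⊕ a0 = c3
byte 8: 63 ⊕ d0 = b3
byte 9: 65 ⊕ 69 = 0c
byte 10: 73 ⊕ 2b = 58
byte 11: 73 ⊕ a0 = d3
byte 12: 20 ⊕ d0 = f0

be0659d4b8494ac3b30c58d3f0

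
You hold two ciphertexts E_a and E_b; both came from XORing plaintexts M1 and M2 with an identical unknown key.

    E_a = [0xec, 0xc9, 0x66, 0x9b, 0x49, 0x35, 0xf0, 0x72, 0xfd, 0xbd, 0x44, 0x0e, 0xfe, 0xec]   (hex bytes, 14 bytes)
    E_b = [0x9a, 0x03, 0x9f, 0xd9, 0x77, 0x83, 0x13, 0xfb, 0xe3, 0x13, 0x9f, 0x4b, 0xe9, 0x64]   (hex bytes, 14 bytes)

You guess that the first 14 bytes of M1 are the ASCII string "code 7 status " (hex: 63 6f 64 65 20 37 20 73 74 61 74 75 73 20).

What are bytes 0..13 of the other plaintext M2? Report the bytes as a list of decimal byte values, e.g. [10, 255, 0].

[21, 165, 157, 39, 30, 129, 195, 250, 106, 207, 175, 48, 100, 168]

First, E_a ⊕ E_b = (M1 ⊕ K) ⊕ (M2 ⊕ K) = M1 ⊕ M2, so the key drops out. Then M2 = (M1 ⊕ M2) ⊕ M1 over the first 14 bytes.
byte 0: (ec ⊕ 9a) ⊕ 63 = 76 ⊕ 63 = 15
byte 1: (c9 ⊕ 03) ⊕ 6f = ca ⊕ 6f = a5
byte 2: (66 ⊕ 9f) ⊕ 64 = f9 ⊕ 64 = 9d
byte 3: (9b ⊕ d9) ⊕ 65 = 42 ⊕ 65 = 27
byte 4: (49 ⊕ 77) ⊕ 20 = 3e ⊕ 20 = 1e
byte 5: (35 ⊕ 83) ⊕ 37 = b6 ⊕ 37 = 81
byte 6: (f0 ⊕ 13) ⊕ 20 = e3 ⊕ 20 = c3
byte 7: (72 ⊕ fb) ⊕ 73 = 89 ⊕ 73 = fa
byte 8: (fd ⊕ e3) ⊕ 74 = 1e ⊕ 74 = 6a
byte 9: (bd ⊕ 13) ⊕ 61 = ae ⊕ 61 = cf
byte 10: (44 ⊕ 9f) ⊕ 74 = db ⊕ 74 = af
byte 11: (0e ⊕ 4b) ⊕ 75 = 45 ⊕ 75 = 30
byte 12: (fe ⊕ e9) ⊕ 73 = 17 ⊕ 73 = 64
byte 13: (ec ⊕ 64) ⊕ 20 = 88 ⊕ 20 = a8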